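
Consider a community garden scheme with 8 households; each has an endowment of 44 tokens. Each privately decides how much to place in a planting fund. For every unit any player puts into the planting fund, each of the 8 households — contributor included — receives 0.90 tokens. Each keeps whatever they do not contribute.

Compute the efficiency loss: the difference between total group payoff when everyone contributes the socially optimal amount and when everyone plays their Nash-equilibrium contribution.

The private return per contributed unit is 0.90 < 1, so contributing 0 is dominant for every player. At the Nash equilibrium everyone keeps their 44, and the group total is 8 × 44 = 352.
Each contributed unit returns 7.200 to the group as a whole (0.90 to each of 8 players), which exceeds 1, so the social optimum is full contribution: group total = 7.200 × 352 = 2534.40.
Efficiency loss = 2534.40 − 352 = 2182.40.

2182.40 tokens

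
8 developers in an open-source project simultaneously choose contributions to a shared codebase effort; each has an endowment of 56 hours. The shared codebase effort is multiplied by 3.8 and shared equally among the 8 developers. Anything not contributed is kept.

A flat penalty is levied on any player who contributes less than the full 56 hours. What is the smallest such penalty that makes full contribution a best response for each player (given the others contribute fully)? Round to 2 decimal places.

29.40 hours

Given the others contribute fully, the best deviation is to contribute 0 (any partial contribution still incurs the fine and gives up units whose private return 0.4750 is below 1).
Deviating from 56 to 0 saves 56 hours but forfeits the deviator's share of the drop in the shared codebase effort: 3.8/8 × 56 = 26.60.
So the deviation gain is 56 − 26.60 = 29.40, and the fine must be at least 29.40 hours to wipe it out.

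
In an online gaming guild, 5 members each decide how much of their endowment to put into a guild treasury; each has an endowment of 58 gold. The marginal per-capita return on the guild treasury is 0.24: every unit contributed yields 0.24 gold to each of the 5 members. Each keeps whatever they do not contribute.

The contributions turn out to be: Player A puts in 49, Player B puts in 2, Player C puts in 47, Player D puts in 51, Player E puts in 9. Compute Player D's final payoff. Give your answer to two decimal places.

44.92 gold

Total contributed: 49 + 2 + 47 + 51 + 9 = 158.
Each receives 0.24 × 158 = 37.92 from the guild treasury.
Player D keeps 58 − 51 = 7, so Player D's payoff is 7 + 37.92 = 44.92.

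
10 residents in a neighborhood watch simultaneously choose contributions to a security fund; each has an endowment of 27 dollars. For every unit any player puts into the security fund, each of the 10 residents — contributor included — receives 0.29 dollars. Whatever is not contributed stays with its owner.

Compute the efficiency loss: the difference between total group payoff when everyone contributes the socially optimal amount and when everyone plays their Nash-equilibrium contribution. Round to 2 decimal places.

513.00 dollars

The private return per contributed unit is 0.29 < 1, so contributing 0 is dominant for every player. At the Nash equilibrium everyone keeps their 27, and the group total is 10 × 27 = 270.
Each contributed unit returns 2.900 to the group as a whole (0.29 to each of 10 players), which exceeds 1, so the social optimum is full contribution: group total = 2.900 × 270 = 783.00.
Efficiency loss = 783.00 − 270 = 513.00.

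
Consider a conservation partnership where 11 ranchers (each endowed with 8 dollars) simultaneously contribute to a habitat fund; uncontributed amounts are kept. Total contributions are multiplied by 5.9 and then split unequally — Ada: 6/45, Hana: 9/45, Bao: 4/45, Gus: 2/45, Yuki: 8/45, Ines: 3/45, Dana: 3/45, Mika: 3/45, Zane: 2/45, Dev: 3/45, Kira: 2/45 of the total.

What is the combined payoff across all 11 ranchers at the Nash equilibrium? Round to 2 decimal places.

166.40 dollars

Each unit j contributes comes back to j as 5.9 × (j's share), so j prefers to contribute only if that share exceeds 1/5.9 = 0.1695; otherwise keeping the unit dominates.
Hana and Yuki are above the threshold, contributing 8 each; the remaining 9 contribute 0. Total contributed: 16.
The habitat fund pays out 5.9 × 16 = 94.40 in total (split across the unequal shares, but the aggregate is all that matters for the group sum).
The 9 free-riders keep 8 each, adding 72. Group total = 72 + 94.40 = 166.40.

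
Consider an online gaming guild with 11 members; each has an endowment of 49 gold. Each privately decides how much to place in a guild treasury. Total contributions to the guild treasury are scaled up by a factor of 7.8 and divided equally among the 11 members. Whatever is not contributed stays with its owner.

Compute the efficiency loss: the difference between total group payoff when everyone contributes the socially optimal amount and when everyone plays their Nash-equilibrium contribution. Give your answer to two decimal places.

Each contributed unit returns 7.8/11 = 0.7091 to its contributor — below 1 — so contributing 0 is dominant for every player. At the Nash equilibrium everyone keeps their 49, and the group total is 11 × 49 = 539.
Each contributed unit returns 7.800 to the group as a whole (0.7091 to each of 11 players), which exceeds 1, so the social optimum is full contribution: group total = 7.800 × 539 = 4204.20.
Efficiency loss = 4204.20 − 539 = 3665.20.

3665.20 gold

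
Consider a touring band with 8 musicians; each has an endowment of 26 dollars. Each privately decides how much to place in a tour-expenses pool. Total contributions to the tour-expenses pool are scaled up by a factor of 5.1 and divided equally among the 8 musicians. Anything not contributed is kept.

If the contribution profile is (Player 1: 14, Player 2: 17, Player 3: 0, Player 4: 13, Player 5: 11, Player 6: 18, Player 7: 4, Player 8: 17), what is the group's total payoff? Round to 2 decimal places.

Total contributed: 14 + 17 + 0 + 13 + 11 + 18 + 4 + 17 = 94; total kept: 8 × 26 − 94 = 114.
The tour-expenses pool pays out 5.1 × 94 = 479.40 in aggregate.
Group total = 114 + 479.40 = 593.40.

593.40 dollars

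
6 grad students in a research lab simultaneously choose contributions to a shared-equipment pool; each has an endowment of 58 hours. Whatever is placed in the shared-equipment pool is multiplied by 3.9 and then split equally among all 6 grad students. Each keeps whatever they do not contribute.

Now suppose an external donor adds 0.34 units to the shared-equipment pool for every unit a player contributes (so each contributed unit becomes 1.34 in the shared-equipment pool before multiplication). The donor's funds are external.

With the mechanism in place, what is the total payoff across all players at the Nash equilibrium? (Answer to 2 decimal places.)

348.00 hours

With the mechanism, a contributed unit returns 3.9 × 1.34 / 6 = 0.8710 per unit of net cost — still below 1 — so contributing 0 remains dominant for every player.
At the Nash equilibrium no one contributes; group total payoff = 6 × 58 = 348.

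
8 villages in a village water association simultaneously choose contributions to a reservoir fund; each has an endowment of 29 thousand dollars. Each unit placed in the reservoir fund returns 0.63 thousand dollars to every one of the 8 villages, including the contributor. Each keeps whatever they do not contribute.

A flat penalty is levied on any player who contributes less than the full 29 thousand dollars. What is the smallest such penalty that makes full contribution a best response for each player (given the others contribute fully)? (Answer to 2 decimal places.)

Given the others contribute fully, the best deviation is to contribute 0 (any partial contribution still incurs the fine and gives up units whose private return 0.63 is below 1).
Deviating from 29 to 0 saves 29 thousand dollars but forfeits the deviator's share of the drop in the reservoir fund: 0.63 × 29 = 18.27.
So the deviation gain is 29 − 18.27 = 10.73, and the fine must be at least 10.73 thousand dollars to wipe it out.

10.73 thousand dollars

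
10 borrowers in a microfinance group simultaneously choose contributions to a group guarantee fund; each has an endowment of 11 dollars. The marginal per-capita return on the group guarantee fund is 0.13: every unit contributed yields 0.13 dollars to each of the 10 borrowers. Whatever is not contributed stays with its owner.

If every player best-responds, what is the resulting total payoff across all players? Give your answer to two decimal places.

110.00 dollars

The private return per contributed unit is 0.13 < 1, so contributing 0 is dominant for every player. At the Nash equilibrium everyone keeps their 11, and the group total is 10 × 11 = 110.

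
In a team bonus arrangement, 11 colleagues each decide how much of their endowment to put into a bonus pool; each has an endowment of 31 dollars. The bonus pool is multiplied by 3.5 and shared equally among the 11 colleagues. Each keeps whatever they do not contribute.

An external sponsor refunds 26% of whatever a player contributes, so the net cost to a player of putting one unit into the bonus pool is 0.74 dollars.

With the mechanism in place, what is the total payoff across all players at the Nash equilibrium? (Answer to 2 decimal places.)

341.00 dollars

With the mechanism, a contributed unit returns (3.5/11) / 0.74 = 0.4300 per unit of net cost — still below 1 — so contributing 0 remains dominant for every player.
At the Nash equilibrium no one contributes; group total payoff = 11 × 31 = 341.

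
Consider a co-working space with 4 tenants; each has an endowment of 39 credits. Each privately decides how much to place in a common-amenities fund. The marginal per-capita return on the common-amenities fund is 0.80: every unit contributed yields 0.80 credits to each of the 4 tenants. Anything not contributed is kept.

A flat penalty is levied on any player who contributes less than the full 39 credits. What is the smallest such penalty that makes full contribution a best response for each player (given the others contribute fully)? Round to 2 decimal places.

Given the others contribute fully, the best deviation is to contribute 0 (any partial contribution still incurs the fine and gives up units whose private return 0.80 is below 1).
Deviating from 39 to 0 saves 39 credits but forfeits the deviator's share of the drop in the common-amenities fund: 0.80 × 39 = 31.20.
So the deviation gain is 39 − 31.20 = 7.80, and the fine must be at least 7.80 credits to wipe it out.

7.80 credits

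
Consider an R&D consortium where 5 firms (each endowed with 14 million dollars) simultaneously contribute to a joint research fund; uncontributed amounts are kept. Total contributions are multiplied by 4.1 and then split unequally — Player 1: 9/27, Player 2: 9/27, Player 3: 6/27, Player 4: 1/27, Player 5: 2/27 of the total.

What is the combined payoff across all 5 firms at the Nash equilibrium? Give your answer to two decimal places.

156.80 million dollars

For player j, contributing a unit is worthwhile iff 4.1 × (j's share) ≥ 1, i.e. iff j's share is at least 0.2439.
Player 1 and Player 2 clear that bar, contributing 14 each; the remaining 3 contribute 0. Total contributed: 28.
The joint research fund pays out 4.1 × 28 = 114.80 in total (split across the unequal shares, but the aggregate is all that matters for the group sum).
The 3 free-riders keep 14 each, adding 42. Group total = 42 + 114.80 = 156.80.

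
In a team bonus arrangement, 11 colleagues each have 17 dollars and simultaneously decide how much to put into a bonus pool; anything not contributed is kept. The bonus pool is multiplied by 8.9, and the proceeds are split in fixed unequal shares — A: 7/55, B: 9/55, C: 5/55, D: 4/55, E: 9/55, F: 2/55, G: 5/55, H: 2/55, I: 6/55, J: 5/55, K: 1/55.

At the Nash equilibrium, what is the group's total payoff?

Each unit j contributes comes back to j as 8.9 × (j's share), so j prefers to contribute only if that share exceeds 1/8.9 = 0.1124; otherwise keeping the unit dominates.
A, B and E clear that bar, contributing 17 each; the remaining 8 contribute 0. Total contributed: 51.
The bonus pool pays out 8.9 × 51 = 453.90 in total (split across the unequal shares, but the aggregate is all that matters for the group sum).
The 8 free-riders keep 17 each, adding 136. Group total = 136 + 453.90 = 589.90.

589.90 dollars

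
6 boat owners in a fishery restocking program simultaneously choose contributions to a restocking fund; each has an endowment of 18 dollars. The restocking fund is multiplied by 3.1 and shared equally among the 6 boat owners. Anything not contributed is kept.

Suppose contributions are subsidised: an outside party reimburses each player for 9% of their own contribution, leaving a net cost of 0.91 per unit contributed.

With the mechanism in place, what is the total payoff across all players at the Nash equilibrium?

Even with the mechanism, each unit contributed returns only (3.1/6) / 0.91 = 0.5678 per unit of net cost, so contributing nothing is still dominant.
At the Nash equilibrium no one contributes; group total payoff = 6 × 18 = 108.

108.00 dollars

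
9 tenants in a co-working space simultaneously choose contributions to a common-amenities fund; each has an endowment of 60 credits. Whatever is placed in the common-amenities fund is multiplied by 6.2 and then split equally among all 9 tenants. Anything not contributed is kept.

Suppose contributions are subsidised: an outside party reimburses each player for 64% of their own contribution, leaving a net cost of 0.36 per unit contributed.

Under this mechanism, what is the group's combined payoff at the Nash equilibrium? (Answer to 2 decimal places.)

3693.60 credits

Under the mechanism each unit contributed yields (6.2/9) / 0.36 = 1.9136 back to its contributor per unit of net cost, which exceeds 1, making full contribution the dominant choice for everyone.
At the Nash equilibrium everyone contributes 60. Group total payoff = 9 × (60 × 0.64 + 6.2 × 60) = 3693.60.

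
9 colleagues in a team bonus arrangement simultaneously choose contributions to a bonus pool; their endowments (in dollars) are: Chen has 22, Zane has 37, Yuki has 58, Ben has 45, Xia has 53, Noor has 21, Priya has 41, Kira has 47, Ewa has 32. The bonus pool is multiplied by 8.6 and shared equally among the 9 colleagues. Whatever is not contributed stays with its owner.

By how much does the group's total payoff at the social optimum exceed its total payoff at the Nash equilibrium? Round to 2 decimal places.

2705.60 dollars

The private return per contributed unit is 8.6/9 = 0.9556 < 1 for every player regardless of endowment, so the Nash equilibrium is zero contribution and the group total is Σ E_j = 22 + 37 + 58 + 45 + 53 + 21 + 41 + 47 + 32 = 356.
Each contributed unit returns 8.600 to the group, so the social optimum is full contribution by everyone: group total = 8.600 × 356 = 3061.60.
Efficiency loss = (8.600 − 1) × 356 = 2705.60.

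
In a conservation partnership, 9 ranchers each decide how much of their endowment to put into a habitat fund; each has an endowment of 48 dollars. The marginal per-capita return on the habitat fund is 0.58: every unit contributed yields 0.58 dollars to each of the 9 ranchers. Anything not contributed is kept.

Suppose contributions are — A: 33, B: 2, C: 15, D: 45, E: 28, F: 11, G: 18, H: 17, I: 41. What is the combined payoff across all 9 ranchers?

Total contributed: 33 + 2 + 15 + 45 + 28 + 11 + 18 + 17 + 41 = 210; total kept: 9 × 48 − 210 = 222.
The habitat fund pays out 0.58 × 9 × 210 = 1096.20 in aggregate.
Group total = 222 + 1096.20 = 1318.20.

1318.20 dollars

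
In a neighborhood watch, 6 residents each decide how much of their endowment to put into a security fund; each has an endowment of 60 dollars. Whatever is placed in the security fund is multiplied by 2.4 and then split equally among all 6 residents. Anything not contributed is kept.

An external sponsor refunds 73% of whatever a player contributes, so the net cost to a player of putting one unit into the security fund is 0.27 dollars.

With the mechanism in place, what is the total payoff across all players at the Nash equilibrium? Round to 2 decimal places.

1126.80 dollars

With the mechanism, a contributed unit returns (2.4/6) / 0.27 = 1.4815 per unit of net cost to the contributor — now above 1 — so contributing fully is weakly dominant for every player.
At the Nash equilibrium everyone contributes 60. Group total payoff = 6 × (60 × 0.73 + 2.4 × 60) = 1126.80.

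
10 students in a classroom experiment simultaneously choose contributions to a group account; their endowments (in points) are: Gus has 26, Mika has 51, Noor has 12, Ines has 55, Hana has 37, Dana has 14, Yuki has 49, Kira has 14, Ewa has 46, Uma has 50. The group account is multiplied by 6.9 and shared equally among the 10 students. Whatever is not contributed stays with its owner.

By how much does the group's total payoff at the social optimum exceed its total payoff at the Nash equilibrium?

2088.60 points

The private return per contributed unit is 6.9/10 = 0.6900 < 1 for every player regardless of endowment, so the Nash equilibrium is zero contribution and the group total is Σ E_j = 26 + 51 + 12 + 55 + 37 + 14 + 49 + 14 + 46 + 50 = 354.
Each contributed unit returns 6.900 to the group, so the social optimum is full contribution by everyone: group total = 6.900 × 354 = 2442.60.
Efficiency loss = (6.900 − 1) × 354 = 2088.60.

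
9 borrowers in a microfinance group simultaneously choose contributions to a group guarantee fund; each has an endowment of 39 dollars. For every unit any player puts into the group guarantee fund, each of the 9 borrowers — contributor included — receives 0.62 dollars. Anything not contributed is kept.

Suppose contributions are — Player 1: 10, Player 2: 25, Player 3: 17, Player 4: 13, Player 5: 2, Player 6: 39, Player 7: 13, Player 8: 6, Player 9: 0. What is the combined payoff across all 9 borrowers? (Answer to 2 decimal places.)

Total contributed: 10 + 25 + 17 + 13 + 2 + 39 + 13 + 6 + 0 = 125; total kept: 9 × 39 − 125 = 226.
The group guarantee fund pays out 0.62 × 9 × 125 = 697.50 in aggregate.
Group total = 226 + 697.50 = 923.50.

923.50 dollars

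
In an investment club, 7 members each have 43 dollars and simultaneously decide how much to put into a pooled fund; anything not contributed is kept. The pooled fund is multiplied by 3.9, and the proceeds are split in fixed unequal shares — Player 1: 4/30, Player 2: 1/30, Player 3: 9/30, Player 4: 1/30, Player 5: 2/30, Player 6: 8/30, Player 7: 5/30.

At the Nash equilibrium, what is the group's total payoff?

550.40 dollars

A player with share s gets back 3.9·s per unit contributed, so full contribution is dominant for anyone with s > 1/3.9 = 0.2564 and zero contribution is dominant for anyone below.
Player 3 and Player 6 clear that bar, contributing 43 each; the remaining 5 contribute 0. Total contributed: 86.
The pooled fund pays out 3.9 × 86 = 335.40 in total (split across the unequal shares, but the aggregate is all that matters for the group sum).
The 5 free-riders keep 43 each, adding 215. Group total = 215 + 335.40 = 550.40.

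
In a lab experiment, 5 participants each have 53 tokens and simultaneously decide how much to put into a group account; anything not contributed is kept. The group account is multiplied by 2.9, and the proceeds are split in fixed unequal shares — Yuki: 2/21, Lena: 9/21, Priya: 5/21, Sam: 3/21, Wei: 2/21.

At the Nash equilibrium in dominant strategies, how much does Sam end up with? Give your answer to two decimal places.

Each unit j contributes comes back to j as 2.9 × (j's share), so j prefers to contribute only if that share exceeds 1/2.9 = 0.3448; otherwise keeping the unit dominates.
Lena alone (share 9/21) is above the threshold, contributing 53; the remaining 4 contribute 0. Total contributed: 53.
Sam keeps 53 and receives 2.9 × 53 × 3/21 = 21.96 from the group account, for a payoff of 74.96.

74.96 tokens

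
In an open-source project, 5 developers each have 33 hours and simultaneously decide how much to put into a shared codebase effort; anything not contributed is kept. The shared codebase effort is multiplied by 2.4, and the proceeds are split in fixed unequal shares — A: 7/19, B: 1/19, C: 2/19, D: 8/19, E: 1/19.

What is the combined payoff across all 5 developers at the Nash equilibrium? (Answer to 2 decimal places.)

Player j's private return per contributed unit is 2.4 × (j's share). Contributing is weakly dominant for j when that share is at least 1/2.4 = 0.4167, and contributing 0 is dominant otherwise.
Only D (8/19) clears that bar, contributing 33; the remaining 4 contribute 0. Total contributed: 33.
The shared codebase effort pays out 2.4 × 33 = 79.20 in total (split across the unequal shares, but the aggregate is all that matters for the group sum).
The 4 free-riders keep 33 each, adding 132. Group total = 132 + 79.20 = 211.20.

211.20 hours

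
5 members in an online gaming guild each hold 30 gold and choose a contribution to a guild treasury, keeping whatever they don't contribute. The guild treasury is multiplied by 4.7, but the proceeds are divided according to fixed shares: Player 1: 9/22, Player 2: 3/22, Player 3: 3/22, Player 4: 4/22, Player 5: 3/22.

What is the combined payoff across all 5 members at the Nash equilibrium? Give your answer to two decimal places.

Player j's private return per contributed unit is 4.7 × (j's share). Contributing is weakly dominant for j when that share is at least 1/4.7 = 0.2128, and contributing 0 is dominant otherwise.
Player 1 alone (share 9/22) is above the threshold, contributing 30; the remaining 4 contribute 0. Total contributed: 30.
The guild treasury pays out 4.7 × 30 = 141.00 in total (split across the unequal shares, but the aggregate is all that matters for the group sum).
The 4 free-riders keep 30 each, adding 120. Group total = 120 + 141.00 = 261.00.

261.00 gold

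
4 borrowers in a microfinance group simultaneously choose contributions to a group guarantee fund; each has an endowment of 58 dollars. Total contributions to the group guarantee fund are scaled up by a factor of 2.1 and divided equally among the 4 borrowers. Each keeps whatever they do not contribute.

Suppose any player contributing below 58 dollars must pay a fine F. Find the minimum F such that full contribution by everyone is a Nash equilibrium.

27.55 dollars

Given the others contribute fully, the best deviation is to contribute 0 (any partial contribution still incurs the fine and gives up units whose private return 0.5250 is below 1).
Deviating from 58 to 0 saves 58 dollars but forfeits the deviator's share of the drop in the group guarantee fund: 2.1/4 × 58 = 30.45.
So the deviation gain is 58 − 30.45 = 27.55, and the fine must be at least 27.55 dollars to wipe it out.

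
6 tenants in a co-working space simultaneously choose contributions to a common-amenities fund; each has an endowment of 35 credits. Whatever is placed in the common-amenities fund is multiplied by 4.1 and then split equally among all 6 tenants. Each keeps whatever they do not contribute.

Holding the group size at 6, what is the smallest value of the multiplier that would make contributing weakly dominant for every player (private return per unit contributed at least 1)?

6

A contributed unit returns (multiplier)/6 to its contributor.
This reaches 1 exactly when the multiplier is 6.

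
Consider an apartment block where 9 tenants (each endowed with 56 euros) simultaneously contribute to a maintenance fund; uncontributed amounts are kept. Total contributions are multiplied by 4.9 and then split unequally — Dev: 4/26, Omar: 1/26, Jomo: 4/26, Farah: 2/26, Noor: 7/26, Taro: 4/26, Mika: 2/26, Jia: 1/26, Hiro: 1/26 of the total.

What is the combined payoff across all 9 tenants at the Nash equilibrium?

A player with share s gets back 4.9·s per unit contributed, so full contribution is dominant for anyone with s > 1/4.9 = 0.2041 and zero contribution is dominant for anyone below.
Noor alone (share 7/26) is above the threshold, contributing 56; the remaining 8 contribute 0. Total contributed: 56.
The maintenance fund pays out 4.9 × 56 = 274.40 in total (split across the unequal shares, but the aggregate is all that matters for the group sum).
The 8 free-riders keep 56 each, adding 448. Group total = 448 + 274.40 = 722.40.

722.40 euros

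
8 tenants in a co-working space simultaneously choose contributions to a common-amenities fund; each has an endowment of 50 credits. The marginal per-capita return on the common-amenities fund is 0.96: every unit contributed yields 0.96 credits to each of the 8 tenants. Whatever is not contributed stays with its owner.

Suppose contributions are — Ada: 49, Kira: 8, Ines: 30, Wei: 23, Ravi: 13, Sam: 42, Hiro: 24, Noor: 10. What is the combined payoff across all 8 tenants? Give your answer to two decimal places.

1729.32 credits

Total contributed: 49 + 8 + 30 + 23 + 13 + 42 + 24 + 10 = 199; total kept: 8 × 50 − 199 = 201.
The common-amenities fund pays out 0.96 × 8 × 199 = 1528.32 in aggregate.
Group total = 201 + 1528.32 = 1729.32.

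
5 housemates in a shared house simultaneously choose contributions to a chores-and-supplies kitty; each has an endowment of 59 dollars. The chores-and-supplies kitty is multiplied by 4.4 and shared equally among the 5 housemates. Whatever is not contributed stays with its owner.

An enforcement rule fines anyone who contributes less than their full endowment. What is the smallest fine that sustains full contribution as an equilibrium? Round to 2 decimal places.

7.08 dollars

Given the others contribute fully, the best deviation is to contribute 0 (any partial contribution still incurs the fine and gives up units whose private return 0.8800 is below 1).
Deviating from 59 to 0 saves 59 dollars but forfeits the deviator's share of the drop in the chores-and-supplies kitty: 4.4/5 × 59 = 51.92.
So the deviation gain is 59 − 51.92 = 7.08, and the fine must be at least 7.08 dollars to wipe it out.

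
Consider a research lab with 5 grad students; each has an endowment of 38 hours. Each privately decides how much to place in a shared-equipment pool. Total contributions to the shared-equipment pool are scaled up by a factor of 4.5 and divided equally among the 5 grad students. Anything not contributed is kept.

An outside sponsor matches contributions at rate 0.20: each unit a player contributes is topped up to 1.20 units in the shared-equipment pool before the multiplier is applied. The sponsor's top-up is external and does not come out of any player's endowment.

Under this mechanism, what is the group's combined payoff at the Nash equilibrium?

Under the mechanism each unit contributed yields 4.5 × 1.20 / 5 = 1.0800 back to its contributor per unit of net cost, which exceeds 1, making full contribution the dominant choice for everyone.
At the Nash equilibrium everyone contributes 38. Group total payoff = 4.5 × 1.20 × 190 = 1026.00.

1026.00 hours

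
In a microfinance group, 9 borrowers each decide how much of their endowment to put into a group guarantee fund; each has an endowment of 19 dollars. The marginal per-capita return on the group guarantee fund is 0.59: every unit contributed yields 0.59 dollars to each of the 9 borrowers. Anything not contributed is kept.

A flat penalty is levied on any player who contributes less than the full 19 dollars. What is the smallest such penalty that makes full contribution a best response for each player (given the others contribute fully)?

7.79 dollars

Given the others contribute fully, the best deviation is to contribute 0 (any partial contribution still incurs the fine and gives up units whose private return 0.59 is below 1).
Deviating from 19 to 0 saves 19 dollars but forfeits the deviator's share of the drop in the group guarantee fund: 0.59 × 19 = 11.21.
So the deviation gain is 19 − 11.21 = 7.79, and the fine must be at least 7.79 dollars to wipe it out.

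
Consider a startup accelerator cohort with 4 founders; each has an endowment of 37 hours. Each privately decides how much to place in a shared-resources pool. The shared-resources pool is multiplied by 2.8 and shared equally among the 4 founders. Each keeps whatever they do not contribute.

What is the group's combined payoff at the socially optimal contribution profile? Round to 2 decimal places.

Each contributed unit returns 2.800 to the group as a whole (0.7000 to each of 4 players), which exceeds 1, so the social optimum is full contribution: group total = 2.800 × 148 = 414.40.

414.40 hours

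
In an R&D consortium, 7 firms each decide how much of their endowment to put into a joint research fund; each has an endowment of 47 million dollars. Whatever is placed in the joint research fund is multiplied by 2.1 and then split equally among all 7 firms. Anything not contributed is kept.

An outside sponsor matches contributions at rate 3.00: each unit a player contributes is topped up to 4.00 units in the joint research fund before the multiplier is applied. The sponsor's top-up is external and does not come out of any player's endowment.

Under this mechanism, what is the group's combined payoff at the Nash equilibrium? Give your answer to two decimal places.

2763.60 million dollars

The effective private return per unit is now 2.1 × 4.00 / 7 = 1.2000 > 1, so every player's dominant strategy flips to full contribution.
So the Nash equilibrium is full contribution by all 7; the group earns 2.1 × 4.00 × 329 = 2763.60.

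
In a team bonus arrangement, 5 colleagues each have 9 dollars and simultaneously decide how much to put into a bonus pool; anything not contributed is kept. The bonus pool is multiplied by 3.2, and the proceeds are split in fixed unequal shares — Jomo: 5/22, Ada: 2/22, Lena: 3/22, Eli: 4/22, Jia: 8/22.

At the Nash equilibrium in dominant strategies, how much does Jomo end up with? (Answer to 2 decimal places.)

15.55 dollars

A player with share s gets back 3.2·s per unit contributed, so full contribution is dominant for anyone with s > 1/3.2 = 0.3125 and zero contribution is dominant for anyone below.
Jia alone (share 8/22) is above the threshold, contributing 9; the remaining 4 contribute 0. Total contributed: 9.
Jomo keeps 9 and receives 3.2 × 9 × 5/22 = 6.55 from the bonus pool, for a payoff of 15.55.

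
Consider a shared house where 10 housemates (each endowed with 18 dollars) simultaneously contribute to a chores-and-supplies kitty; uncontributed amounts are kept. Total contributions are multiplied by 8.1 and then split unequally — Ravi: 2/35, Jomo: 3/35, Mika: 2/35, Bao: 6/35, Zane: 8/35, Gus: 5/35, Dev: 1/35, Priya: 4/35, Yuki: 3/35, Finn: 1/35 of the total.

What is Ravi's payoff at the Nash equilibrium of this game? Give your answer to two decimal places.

For player j, contributing a unit is worthwhile iff 8.1 × (j's share) ≥ 1, i.e. iff j's share is at least 0.1235.
Bao, Zane and Gus clear that bar, contributing 18 each; the remaining 7 contribute 0. Total contributed: 54.
Ravi keeps 18 and receives 8.1 × 54 × 2/35 = 24.99 from the chores-and-supplies kitty, for a payoff of 42.99.

42.99 dollars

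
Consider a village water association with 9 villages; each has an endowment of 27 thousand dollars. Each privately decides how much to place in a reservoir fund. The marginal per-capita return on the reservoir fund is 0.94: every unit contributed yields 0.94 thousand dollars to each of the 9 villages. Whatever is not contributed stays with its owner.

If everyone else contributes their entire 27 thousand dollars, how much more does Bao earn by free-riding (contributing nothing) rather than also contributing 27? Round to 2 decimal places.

1.62 thousand dollars

Switching from a contribution of 27 to 0 lets Bao keep an extra 27 thousand dollars, but lowers the reservoir fund by 27, which costs Bao their own share of that drop: 0.94 × 27 = 25.38.
Net gain = 27 − 25.38 = 1.62. The private return per contributed unit (0.94) is below 1, so free-riding is indeed the best response regardless of what the others do.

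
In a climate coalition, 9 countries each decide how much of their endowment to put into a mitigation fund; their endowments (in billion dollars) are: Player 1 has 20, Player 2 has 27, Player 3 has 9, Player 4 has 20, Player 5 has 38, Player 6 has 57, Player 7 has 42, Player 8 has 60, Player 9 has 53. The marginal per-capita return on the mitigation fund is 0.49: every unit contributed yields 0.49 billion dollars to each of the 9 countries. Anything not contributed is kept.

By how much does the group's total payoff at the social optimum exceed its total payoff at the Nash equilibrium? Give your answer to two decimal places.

1111.66 billion dollars

The private return per contributed unit is 0.49 < 1 for everyone, so the Nash equilibrium is zero contribution and the group total is Σ E_j = 20 + 27 + 9 + 20 + 38 + 57 + 42 + 60 + 53 = 326.
Each contributed unit returns 4.410 to the group, so the social optimum is full contribution by everyone: group total = 4.410 × 326 = 1437.66.
Efficiency loss = (4.410 − 1) × 326 = 1111.66.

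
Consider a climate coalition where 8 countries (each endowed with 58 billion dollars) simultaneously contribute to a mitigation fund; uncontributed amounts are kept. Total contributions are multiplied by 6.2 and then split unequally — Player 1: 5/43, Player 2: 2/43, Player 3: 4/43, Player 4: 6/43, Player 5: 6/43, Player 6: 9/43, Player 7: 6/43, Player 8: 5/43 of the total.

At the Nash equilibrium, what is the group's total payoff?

765.60 billion dollars

Player j's private return per contributed unit is 6.2 × (j's share). Contributing is weakly dominant for j when that share is at least 1/6.2 = 0.1613, and contributing 0 is dominant otherwise.
Only Player 6 (9/43) clears that bar, contributing 58; the remaining 7 contribute 0. Total contributed: 58.
The mitigation fund pays out 6.2 × 58 = 359.60 in total (split across the unequal shares, but the aggregate is all that matters for the group sum).
The 7 free-riders keep 58 each, adding 406. Group total = 406 + 359.60 = 765.60.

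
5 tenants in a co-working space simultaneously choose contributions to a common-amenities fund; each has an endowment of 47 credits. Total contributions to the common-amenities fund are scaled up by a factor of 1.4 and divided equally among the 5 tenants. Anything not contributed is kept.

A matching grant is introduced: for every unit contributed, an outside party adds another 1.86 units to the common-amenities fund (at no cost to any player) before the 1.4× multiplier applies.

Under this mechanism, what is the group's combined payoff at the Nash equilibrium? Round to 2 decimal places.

Even with the mechanism, each unit contributed returns only 1.4 × 2.86 / 5 = 0.8008 per unit of net cost, so contributing nothing is still dominant.
At the Nash equilibrium no one contributes; group total payoff = 5 × 47 = 235.

235.00 credits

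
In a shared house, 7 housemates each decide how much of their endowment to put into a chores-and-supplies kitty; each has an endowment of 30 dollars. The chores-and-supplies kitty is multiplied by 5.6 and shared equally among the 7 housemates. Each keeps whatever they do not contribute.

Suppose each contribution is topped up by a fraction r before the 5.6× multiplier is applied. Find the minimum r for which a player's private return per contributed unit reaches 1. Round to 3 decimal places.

0.250

With matching at rate r, one contributed unit becomes (1 + r) in the chores-and-supplies kitty and returns 5.6 × (1 + r) / 7 to the contributor.
Setting this equal to 1: 1 + r = 7/5.6 = 1.2500.
So the minimum matching rate is r = 1.2500 − 1 = 0.250.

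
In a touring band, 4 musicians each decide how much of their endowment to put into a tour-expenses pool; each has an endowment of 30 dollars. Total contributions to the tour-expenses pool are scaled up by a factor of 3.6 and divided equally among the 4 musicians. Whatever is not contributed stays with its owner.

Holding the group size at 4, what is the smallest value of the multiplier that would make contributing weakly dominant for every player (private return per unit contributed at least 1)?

4

A contributed unit returns (multiplier)/4 to its contributor.
This reaches 1 exactly when the multiplier is 4.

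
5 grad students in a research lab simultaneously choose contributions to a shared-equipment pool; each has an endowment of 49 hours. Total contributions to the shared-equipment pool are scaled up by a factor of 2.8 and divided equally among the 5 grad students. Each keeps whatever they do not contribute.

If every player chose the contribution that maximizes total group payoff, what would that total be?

686.00 hours

Each contributed unit returns 2.800 to the group as a whole (0.5600 to each of 5 players), which exceeds 1, so the social optimum is full contribution: group total = 2.800 × 245 = 686.00.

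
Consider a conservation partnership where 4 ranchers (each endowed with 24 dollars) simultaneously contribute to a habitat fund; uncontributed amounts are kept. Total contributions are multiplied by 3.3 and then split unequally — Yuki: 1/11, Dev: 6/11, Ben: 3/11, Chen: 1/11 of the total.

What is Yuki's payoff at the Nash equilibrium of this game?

Each unit j contributes comes back to j as 3.3 × (j's share), so j prefers to contribute only if that share exceeds 1/3.3 = 0.3030; otherwise keeping the unit dominates.
Only Dev (6/11) clears that bar, contributing 24; the remaining 3 contribute 0. Total contributed: 24.
Yuki keeps 24 and receives 3.3 × 24 × 1/11 = 7.20 from the habitat fund, for a payoff of 31.20.

31.20 dollars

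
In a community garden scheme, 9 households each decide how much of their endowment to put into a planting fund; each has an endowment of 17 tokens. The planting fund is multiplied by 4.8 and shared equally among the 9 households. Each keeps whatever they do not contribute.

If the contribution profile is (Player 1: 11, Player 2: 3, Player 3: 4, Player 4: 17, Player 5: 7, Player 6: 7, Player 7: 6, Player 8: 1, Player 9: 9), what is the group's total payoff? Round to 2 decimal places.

400.00 tokens

Total contributed: 11 + 3 + 4 + 17 + 7 + 7 + 6 + 1 + 9 = 65; total kept: 9 × 17 − 65 = 88.
The planting fund pays out 4.8 × 65 = 312.00 in aggregate.
Group total = 88 + 312.00 = 400.00.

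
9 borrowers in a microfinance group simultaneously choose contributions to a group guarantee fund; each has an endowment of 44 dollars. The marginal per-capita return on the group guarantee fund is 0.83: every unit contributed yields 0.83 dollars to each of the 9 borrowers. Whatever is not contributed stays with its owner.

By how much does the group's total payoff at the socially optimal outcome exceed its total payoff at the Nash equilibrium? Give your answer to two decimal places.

The private return per contributed unit is 0.83 < 1, so contributing 0 is dominant for every player. At the Nash equilibrium everyone keeps their 44, and the group total is 9 × 44 = 396.
Each contributed unit returns 7.470 to the group as a whole (0.83 to each of 9 players), which exceeds 1, so the social optimum is full contribution: group total = 7.470 × 396 = 2958.12.
Efficiency loss = 2958.12 − 396 = 2562.12.

2562.12 dollars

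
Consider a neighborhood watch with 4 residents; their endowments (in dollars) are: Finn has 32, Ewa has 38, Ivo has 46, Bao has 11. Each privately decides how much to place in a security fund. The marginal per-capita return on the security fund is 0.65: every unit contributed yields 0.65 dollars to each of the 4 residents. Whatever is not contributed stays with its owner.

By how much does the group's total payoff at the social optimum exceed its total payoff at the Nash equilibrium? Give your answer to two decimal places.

The private return per contributed unit is 0.65 < 1 for everyone, so the Nash equilibrium is zero contribution and the group total is Σ E_j = 32 + 38 + 46 + 11 = 127.
Each contributed unit returns 2.600 to the group, so the social optimum is full contribution by everyone: group total = 2.600 × 127 = 330.20.
Efficiency loss = (2.600 − 1) × 127 = 203.20.

203.20 dollars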